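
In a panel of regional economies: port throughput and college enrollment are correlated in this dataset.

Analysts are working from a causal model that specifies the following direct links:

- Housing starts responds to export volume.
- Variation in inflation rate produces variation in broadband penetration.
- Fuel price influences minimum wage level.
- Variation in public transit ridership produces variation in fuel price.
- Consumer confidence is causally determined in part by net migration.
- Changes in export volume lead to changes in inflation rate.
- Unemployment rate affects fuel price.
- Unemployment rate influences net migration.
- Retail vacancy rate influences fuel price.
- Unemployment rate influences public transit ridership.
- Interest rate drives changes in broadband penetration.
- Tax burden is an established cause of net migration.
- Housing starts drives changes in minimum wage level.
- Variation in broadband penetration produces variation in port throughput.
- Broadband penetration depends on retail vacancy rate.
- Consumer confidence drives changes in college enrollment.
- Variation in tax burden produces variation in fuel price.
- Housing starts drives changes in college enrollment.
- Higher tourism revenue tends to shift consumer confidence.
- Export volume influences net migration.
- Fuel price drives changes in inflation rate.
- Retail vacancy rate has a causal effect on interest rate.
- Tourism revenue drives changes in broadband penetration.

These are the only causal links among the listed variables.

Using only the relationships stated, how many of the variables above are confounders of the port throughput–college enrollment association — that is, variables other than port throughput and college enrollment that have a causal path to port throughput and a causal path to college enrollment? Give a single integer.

The common causes are: export volume (to port throughput via export volume → inflation rate → broadband penetration → port throughput; to college enrollment via export volume → housing starts → college enrollment); tax burden (to port throughput via tax burden → fuel price → inflation rate → broadband penetration → port throughput; to college enrollment via tax burden → net migration → consumer confidence → college enrollment); tourism revenue (to port throughput via tourism revenue → broadband penetration → port throughput; to college enrollment via tourism revenue → consumer confidence → college enrollment); unemployment rate (to port throughput via unemployment rate → fuel price → inflation rate → broadband penetration → port throughput; to college enrollment via unemployment rate → net migration → consumer confidence → college enrollment).
Every other variable lacks a causal path to at least one of port throughput and college enrollment.

4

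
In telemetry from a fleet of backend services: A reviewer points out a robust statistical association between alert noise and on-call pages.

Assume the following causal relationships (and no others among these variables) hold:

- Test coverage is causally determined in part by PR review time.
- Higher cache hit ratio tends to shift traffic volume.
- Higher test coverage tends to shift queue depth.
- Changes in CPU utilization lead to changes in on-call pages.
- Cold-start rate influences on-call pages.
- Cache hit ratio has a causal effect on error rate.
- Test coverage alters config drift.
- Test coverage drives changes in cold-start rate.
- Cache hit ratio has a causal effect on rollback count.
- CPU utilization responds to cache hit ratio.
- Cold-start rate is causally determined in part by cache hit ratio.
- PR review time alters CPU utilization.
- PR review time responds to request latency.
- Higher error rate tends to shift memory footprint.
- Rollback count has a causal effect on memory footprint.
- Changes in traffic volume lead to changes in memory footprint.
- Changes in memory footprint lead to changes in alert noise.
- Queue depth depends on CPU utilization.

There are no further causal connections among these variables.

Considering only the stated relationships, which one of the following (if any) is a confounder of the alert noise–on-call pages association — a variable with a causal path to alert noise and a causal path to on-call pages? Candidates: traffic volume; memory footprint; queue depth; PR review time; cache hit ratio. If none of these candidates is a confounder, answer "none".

Cache hit ratio causes alert noise (cache hit ratio → rollback count → memory footprint → alert noise) and also causes on-call pages (cache hit ratio → cold-start rate → on-call pages); it is a common cause of both.
Each of the other candidates lacks a causal path to at least one of alert noise and on-call pages, so they do not confound the relationship.

cache hit ratio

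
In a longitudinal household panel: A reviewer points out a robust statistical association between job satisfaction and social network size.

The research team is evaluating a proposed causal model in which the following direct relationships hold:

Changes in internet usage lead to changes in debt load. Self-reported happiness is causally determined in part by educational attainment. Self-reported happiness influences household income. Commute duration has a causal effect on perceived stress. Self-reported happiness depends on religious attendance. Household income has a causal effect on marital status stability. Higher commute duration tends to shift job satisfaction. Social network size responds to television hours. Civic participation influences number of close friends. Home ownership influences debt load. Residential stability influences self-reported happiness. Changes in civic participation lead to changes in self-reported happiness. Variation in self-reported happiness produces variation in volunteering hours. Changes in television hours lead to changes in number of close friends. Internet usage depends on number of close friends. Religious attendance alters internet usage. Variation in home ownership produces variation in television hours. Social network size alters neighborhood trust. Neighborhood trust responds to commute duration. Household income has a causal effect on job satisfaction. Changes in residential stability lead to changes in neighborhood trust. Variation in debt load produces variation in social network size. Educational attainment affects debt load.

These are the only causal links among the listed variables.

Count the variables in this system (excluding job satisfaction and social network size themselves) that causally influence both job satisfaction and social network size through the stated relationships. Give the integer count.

The common causes are: civic participation (to job satisfaction via civic participation → self-reported happiness → household income → job satisfaction; to social network size via civic participation → number of close friends → internet usage → debt load → social network size); educational attainment (to job satisfaction via educational attainment → self-reported happiness → household income → job satisfaction; to social network size via educational attainment → debt load → social network size); religious attendance (to job satisfaction via religious attendance → self-reported happiness → household income → job satisfaction; to social network size via religious attendance → internet usage → debt load → social network size).
Every other variable lacks a causal path to at least one of job satisfaction and social network size.

3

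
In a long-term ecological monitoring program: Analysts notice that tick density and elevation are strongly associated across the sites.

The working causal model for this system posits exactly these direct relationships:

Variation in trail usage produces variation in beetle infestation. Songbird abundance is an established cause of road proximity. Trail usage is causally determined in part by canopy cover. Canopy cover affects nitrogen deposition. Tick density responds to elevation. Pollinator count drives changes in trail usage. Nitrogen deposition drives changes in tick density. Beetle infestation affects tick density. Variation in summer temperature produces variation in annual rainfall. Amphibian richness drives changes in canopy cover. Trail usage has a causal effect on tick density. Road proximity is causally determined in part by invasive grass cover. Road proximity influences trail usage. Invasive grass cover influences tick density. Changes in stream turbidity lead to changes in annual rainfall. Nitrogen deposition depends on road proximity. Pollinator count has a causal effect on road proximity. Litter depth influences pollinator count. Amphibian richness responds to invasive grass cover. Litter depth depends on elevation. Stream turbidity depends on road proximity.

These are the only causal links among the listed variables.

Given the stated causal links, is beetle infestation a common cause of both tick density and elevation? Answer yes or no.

Beetle infestation has no stated causal path to elevation. A confounder must cause both variables, so beetle infestation does not qualify.

no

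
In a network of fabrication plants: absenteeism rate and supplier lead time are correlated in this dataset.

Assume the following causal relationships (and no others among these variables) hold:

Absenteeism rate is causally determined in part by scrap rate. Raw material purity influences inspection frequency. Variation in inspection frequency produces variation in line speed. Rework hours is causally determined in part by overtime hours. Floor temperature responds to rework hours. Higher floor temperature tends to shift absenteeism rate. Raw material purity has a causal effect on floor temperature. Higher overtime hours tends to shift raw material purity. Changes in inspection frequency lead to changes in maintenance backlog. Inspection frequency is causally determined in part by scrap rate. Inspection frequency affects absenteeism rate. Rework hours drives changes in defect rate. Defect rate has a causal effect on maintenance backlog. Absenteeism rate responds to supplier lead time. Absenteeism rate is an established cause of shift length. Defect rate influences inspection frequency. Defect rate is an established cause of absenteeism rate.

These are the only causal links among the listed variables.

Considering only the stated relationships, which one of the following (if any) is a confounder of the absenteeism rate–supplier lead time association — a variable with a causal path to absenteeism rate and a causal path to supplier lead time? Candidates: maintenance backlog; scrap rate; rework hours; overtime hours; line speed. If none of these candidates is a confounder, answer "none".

none

None of the listed candidates has causal paths to both absenteeism rate and supplier lead time in the stated relationships, so none is a common cause.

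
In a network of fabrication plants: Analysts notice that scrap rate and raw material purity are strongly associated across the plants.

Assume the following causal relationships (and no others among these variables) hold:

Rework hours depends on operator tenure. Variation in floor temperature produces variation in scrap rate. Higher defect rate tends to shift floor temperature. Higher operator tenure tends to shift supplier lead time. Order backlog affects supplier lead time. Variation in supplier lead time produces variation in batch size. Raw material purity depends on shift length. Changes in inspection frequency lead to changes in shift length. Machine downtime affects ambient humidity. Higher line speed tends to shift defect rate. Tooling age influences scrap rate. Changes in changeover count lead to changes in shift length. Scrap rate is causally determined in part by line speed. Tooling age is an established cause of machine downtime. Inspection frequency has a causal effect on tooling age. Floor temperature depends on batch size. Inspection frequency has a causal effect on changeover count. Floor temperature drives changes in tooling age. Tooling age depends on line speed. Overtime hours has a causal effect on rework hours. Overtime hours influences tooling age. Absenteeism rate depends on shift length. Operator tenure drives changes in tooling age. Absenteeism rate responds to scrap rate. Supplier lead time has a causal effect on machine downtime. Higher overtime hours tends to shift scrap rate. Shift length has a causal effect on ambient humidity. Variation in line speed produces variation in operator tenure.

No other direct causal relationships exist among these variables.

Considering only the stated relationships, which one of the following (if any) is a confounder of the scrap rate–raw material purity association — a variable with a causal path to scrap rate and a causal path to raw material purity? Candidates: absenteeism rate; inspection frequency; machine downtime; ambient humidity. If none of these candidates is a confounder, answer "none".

inspection frequency

Inspection frequency causes scrap rate (inspection frequency → tooling age → scrap rate) and also causes raw material purity (inspection frequency → shift length → raw material purity); it is a common cause of both.
Each of the other candidates lacks a causal path to at least one of scrap rate and raw material purity, so they do not confound the relationship.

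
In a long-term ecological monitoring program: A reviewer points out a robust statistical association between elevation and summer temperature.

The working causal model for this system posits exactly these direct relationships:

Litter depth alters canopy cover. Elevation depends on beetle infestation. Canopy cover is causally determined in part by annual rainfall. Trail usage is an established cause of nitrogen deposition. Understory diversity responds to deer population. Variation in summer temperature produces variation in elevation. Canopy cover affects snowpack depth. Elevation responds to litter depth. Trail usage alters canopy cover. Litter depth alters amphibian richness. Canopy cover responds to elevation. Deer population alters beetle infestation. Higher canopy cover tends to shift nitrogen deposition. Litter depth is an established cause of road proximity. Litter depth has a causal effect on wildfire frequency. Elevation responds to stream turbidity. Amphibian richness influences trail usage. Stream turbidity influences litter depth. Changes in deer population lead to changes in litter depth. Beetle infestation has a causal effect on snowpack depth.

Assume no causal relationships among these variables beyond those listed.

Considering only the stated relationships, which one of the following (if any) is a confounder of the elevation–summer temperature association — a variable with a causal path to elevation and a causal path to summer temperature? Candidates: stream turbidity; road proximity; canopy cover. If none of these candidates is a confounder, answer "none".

None of the listed candidates has causal paths to both elevation and summer temperature in the stated relationships, so none is a common cause.

none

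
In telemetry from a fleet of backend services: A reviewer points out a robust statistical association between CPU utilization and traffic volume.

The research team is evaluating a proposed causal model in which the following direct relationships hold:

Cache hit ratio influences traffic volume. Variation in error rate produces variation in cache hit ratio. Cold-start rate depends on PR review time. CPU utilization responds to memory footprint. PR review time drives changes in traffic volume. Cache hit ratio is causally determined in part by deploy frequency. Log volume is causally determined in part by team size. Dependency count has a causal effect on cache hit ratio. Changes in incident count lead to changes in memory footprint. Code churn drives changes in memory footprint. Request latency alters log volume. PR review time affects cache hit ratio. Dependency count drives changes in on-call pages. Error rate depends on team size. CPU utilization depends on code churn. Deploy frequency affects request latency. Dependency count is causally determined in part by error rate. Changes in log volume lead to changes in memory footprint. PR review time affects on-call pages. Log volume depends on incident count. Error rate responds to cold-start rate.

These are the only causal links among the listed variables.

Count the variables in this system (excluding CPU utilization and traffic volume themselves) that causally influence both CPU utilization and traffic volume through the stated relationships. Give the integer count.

The common causes are: deploy frequency (to CPU utilization via deploy frequency → request latency → log volume → memory footprint → CPU utilization; to traffic volume via deploy frequency → cache hit ratio → traffic volume); team size (to CPU utilization via team size → log volume → memory footprint → CPU utilization; to traffic volume via team size → error rate → cache hit ratio → traffic volume).
Every other variable lacks a causal path to at least one of CPU utilization and traffic volume.

2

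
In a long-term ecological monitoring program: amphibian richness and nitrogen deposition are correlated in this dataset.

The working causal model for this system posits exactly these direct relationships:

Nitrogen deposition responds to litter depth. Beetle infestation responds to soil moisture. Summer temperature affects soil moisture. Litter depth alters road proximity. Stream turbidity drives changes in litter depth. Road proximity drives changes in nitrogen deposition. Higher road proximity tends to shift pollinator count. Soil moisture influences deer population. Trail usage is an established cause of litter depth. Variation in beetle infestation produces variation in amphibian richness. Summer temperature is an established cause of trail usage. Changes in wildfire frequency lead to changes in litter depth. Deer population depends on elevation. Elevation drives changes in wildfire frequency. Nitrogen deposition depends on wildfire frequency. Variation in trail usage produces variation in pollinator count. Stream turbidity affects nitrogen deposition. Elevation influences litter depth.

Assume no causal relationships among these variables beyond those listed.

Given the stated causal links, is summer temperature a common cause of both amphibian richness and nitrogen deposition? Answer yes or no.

Summer temperature has a causal path to amphibian richness (summer temperature → soil moisture → beetle infestation → amphibian richness) and to nitrogen deposition (summer temperature → trail usage → litter depth → nitrogen deposition), so it is a common cause of both — a confounder.

yes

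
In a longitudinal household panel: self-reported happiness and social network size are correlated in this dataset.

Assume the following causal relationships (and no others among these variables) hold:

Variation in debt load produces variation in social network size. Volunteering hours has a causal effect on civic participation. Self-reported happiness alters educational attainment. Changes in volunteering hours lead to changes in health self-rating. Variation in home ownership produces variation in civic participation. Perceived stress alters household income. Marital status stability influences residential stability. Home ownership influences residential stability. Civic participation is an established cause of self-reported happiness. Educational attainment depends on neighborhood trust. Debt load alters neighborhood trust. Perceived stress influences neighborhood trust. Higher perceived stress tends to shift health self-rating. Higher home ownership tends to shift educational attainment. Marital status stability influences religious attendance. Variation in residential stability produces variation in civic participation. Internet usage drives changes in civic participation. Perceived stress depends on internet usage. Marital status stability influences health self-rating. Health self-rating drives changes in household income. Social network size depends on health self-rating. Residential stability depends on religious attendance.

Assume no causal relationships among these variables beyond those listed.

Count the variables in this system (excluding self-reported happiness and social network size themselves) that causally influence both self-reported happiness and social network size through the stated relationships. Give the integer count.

3

The common causes are: internet usage (to self-reported happiness via internet usage → civic participation → self-reported happiness; to social network size via internet usage → perceived stress → health self-rating → social network size); marital status stability (to self-reported happiness via marital status stability → residential stability → civic participation → self-reported happiness; to social network size via marital status stability → health self-rating → social network size); volunteering hours (to self-reported happiness via volunteering hours → civic participation → self-reported happiness; to social network size via volunteering hours → health self-rating → social network size).
Every other variable lacks a causal path to at least one of self-reported happiness and social network size.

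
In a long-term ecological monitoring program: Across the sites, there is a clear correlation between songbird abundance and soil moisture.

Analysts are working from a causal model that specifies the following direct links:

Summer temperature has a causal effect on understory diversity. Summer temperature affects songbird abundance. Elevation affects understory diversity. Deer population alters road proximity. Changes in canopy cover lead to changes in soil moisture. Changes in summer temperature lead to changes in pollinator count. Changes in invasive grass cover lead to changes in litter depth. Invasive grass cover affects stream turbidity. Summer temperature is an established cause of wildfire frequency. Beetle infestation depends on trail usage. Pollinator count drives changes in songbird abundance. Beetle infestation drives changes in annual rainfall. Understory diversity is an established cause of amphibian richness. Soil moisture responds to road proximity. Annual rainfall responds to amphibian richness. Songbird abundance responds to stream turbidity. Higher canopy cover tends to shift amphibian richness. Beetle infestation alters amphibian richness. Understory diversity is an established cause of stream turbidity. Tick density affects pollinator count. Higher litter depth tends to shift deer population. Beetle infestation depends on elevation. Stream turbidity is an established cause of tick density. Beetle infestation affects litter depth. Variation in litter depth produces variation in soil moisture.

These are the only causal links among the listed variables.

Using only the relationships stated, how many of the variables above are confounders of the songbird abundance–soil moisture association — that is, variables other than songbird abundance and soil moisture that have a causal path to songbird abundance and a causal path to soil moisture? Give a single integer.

The common causes are: elevation (to songbird abundance via elevation → understory diversity → stream turbidity → songbird abundance; to soil moisture via elevation → beetle infestation → litter depth → soil moisture); invasive grass cover (to songbird abundance via invasive grass cover → stream turbidity → songbird abundance; to soil moisture via invasive grass cover → litter depth → soil moisture).
Every other variable lacks a causal path to at least one of songbird abundance and soil moisture.

2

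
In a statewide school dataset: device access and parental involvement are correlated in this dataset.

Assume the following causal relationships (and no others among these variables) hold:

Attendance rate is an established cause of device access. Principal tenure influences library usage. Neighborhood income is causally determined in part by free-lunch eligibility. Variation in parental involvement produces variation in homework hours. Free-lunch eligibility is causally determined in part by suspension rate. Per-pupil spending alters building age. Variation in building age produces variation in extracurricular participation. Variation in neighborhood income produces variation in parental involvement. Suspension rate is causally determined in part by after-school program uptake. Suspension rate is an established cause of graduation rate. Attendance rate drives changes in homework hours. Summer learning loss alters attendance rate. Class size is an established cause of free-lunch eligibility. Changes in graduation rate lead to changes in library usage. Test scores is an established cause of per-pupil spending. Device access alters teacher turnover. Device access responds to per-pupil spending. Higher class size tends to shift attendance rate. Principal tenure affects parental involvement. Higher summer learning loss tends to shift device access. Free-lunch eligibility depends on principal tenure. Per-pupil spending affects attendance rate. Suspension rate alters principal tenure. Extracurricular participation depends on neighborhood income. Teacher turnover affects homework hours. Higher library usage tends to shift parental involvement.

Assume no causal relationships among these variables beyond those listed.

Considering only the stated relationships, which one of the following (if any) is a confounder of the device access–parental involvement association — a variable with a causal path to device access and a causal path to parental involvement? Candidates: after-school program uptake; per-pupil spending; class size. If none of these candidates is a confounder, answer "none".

class size

Class size causes device access (class size → attendance rate → device access) and also causes parental involvement (class size → free-lunch eligibility → neighborhood income → parental involvement); it is a common cause of both.
Each of the other candidates lacks a causal path to at least one of device access and parental involvement, so they do not confound the relationship.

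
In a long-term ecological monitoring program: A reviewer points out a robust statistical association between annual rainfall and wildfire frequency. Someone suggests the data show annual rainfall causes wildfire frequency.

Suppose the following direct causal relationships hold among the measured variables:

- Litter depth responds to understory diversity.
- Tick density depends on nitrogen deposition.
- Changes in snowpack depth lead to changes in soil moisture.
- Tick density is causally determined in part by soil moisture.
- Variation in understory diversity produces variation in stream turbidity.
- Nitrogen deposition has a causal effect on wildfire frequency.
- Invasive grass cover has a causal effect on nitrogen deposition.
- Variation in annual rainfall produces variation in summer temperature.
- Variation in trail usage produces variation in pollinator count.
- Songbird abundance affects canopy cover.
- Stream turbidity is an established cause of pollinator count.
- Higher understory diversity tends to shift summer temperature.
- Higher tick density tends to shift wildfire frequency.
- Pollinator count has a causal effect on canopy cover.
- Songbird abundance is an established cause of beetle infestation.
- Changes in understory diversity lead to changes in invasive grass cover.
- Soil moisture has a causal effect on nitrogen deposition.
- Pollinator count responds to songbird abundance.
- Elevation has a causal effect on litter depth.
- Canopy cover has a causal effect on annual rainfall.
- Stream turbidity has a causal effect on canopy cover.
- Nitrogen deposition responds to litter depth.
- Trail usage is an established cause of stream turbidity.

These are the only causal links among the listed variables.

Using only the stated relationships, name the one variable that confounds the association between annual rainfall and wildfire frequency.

understory diversity

Understory diversity has a causal path to annual rainfall (understory diversity → stream turbidity → canopy cover → annual rainfall) and a separate causal path to wildfire frequency (understory diversity → invasive grass cover → nitrogen deposition → wildfire frequency), so it is a common cause of both.
No stated relationship gives annual rainfall a causal route to wildfire frequency, so the correlation is explained by the shared upstream cause rather than a direct effect.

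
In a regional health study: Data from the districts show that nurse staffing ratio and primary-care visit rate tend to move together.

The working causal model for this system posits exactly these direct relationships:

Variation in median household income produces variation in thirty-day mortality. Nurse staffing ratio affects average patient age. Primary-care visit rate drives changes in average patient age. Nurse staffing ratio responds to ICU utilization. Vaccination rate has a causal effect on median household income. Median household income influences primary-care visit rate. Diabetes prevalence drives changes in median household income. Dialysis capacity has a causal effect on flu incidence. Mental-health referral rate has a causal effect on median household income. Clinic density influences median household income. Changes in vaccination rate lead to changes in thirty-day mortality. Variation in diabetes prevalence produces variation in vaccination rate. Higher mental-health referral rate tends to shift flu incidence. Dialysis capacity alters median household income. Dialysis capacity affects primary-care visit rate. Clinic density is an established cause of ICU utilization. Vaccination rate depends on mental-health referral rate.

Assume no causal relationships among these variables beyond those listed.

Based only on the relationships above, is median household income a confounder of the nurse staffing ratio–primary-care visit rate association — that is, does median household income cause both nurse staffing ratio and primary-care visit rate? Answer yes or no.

no

Median household income has no stated causal path to nurse staffing ratio. A confounder must cause both variables, so median household income does not qualify.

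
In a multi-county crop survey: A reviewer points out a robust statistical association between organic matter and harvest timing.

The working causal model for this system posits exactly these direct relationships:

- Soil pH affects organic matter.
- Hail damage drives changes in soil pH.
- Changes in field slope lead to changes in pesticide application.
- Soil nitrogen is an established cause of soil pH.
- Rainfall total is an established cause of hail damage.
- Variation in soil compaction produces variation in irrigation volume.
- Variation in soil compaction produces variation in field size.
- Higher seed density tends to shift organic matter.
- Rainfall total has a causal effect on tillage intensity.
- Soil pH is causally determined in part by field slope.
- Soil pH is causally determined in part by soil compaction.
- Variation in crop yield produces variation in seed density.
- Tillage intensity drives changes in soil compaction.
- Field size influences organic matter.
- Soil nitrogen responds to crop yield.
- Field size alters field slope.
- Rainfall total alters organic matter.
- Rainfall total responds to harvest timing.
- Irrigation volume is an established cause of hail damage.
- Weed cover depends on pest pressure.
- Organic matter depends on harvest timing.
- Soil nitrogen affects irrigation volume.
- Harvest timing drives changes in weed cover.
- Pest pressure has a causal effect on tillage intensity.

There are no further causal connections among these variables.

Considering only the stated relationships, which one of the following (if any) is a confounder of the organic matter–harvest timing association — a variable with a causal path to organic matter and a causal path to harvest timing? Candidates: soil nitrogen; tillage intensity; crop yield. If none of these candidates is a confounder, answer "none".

none

None of the listed candidates has causal paths to both organic matter and harvest timing in the stated relationships, so none is a common cause.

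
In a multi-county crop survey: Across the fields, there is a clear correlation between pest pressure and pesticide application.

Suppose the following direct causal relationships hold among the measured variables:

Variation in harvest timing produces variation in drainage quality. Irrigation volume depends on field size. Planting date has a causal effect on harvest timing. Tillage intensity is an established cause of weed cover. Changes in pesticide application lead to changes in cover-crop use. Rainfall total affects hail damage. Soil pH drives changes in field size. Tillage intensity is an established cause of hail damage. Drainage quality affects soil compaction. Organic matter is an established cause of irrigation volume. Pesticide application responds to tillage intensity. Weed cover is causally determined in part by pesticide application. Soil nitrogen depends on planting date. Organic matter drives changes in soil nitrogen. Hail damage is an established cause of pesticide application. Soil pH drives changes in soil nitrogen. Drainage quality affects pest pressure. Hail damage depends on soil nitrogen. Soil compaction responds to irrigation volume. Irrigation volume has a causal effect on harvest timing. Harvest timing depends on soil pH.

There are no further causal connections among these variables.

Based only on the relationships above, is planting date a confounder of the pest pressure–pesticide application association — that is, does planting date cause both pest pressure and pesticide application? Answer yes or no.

yes

Planting date has a causal path to pest pressure (planting date → harvest timing → drainage quality → pest pressure) and to pesticide application (planting date → soil nitrogen → hail damage → pesticide application), so it is a common cause of both — a confounder.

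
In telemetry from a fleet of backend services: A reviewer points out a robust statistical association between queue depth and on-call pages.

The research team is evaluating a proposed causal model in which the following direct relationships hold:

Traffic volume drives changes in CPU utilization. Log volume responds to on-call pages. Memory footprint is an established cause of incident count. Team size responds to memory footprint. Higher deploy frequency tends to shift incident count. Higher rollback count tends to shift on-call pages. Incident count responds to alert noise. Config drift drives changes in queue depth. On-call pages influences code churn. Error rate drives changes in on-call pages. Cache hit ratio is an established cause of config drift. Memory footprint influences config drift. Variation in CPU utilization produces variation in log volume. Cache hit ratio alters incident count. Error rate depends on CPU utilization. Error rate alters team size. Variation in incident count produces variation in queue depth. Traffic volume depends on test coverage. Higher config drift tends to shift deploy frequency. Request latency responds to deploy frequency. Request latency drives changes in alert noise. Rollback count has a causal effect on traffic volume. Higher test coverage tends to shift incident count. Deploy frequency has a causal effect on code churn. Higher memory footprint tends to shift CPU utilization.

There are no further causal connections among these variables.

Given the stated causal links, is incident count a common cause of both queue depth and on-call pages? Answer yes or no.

no

Incident count has no stated causal path to on-call pages. A confounder must cause both variables, so incident count does not qualify.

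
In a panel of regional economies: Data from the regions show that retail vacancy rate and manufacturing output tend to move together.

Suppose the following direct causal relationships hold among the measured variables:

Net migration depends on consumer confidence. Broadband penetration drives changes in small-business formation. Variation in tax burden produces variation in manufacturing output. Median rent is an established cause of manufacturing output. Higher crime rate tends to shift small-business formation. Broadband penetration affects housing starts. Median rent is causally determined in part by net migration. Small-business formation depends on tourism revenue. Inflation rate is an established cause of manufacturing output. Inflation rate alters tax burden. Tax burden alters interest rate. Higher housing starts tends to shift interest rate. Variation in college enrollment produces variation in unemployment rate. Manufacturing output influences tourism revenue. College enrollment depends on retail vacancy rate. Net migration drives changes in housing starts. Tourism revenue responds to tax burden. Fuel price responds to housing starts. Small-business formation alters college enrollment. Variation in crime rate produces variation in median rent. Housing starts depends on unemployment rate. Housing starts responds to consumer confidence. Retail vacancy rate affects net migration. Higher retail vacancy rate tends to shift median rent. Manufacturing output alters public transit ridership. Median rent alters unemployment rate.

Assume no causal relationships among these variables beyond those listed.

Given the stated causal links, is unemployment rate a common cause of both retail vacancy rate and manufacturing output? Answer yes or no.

Unemployment rate has no stated causal path to either retail vacancy rate or manufacturing output. A confounder must cause both variables, so unemployment rate does not qualify.

no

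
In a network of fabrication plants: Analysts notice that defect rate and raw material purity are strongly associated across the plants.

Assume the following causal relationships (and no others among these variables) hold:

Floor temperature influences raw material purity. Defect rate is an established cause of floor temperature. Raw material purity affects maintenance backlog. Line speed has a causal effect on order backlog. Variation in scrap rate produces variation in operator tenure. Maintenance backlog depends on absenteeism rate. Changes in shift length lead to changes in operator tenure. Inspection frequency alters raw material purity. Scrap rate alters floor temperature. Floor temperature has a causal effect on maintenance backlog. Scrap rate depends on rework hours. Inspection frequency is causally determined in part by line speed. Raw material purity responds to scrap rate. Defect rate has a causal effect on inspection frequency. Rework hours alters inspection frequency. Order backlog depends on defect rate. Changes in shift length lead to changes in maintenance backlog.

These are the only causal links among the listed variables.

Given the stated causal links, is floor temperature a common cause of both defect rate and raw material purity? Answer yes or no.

no

Floor temperature has no stated causal path to defect rate. A confounder must cause both variables, so floor temperature does not qualify.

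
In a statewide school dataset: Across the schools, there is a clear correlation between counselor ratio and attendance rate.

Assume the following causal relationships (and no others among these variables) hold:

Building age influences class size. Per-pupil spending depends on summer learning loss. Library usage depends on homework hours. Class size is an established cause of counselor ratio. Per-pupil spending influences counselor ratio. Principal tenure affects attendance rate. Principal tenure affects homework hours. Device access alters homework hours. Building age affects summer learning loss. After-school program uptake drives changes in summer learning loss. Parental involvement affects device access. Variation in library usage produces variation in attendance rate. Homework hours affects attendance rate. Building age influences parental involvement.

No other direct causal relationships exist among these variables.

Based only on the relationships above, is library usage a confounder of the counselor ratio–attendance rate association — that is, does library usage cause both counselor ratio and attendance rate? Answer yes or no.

Library usage has no stated causal path to counselor ratio. A confounder must cause both variables, so library usage does not qualify.

no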